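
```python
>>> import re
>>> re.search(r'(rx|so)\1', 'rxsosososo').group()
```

'soso'

After group 1 captures some text, `\1` only succeeds where that same text appears again.
The match spans [2:6] → 'soso'.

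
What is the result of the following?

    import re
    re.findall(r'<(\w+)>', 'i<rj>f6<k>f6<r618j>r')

Matches: at [1:5] match '<rj>', group 1 = 'rj'; at [7:10] match '<k>', group 1 = 'k'; at [12:19] match '<r618j>', group 1 = 'r618j'.
With a single group, `findall` returns only what that group captured — 3 items.

['rj', 'k', 'r618j']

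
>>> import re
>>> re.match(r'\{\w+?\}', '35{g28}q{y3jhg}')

None

With `match`, the pattern is implicitly anchored at the beginning.
Here the pattern fails at index 0, so the call returns None.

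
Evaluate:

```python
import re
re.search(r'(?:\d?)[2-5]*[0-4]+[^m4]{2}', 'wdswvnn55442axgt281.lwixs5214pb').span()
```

The pattern matches optionally a digit (non-capturing group); then zero or more of a character in [2-5], then one or more of a character in [0-4], then exactly 2 of any character except [m4].
`re.search` tries every starting position until one works.
The match spans [7:14] → '55442ax'.

(7, 14)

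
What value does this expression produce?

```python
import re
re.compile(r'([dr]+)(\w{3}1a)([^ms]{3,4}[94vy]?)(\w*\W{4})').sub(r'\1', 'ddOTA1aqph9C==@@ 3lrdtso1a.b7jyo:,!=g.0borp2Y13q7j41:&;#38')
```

This matches one or more of one of [dr] (captured); then exactly 3 of a word character, then the literal '1a' (captured); then 3 to 4 of any character except [ms], then optionally one of [94vy] (captured); then zero or more of a word character, then exactly 4 of a non-word character (captured).
Matches: at [0:16] → 'ddOTA1aqph9C==@@'; at [19:36] → 'rdtso1a.b7jyo:,!='.
Each match is replaced using the text its own group 1 captured.

'dd 3lrdg.0borp2Y13q7j41:&;#38'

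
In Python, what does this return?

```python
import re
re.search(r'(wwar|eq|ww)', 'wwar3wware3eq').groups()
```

The match spans [0:4] → 'wwar'.
Captured: group 1 = 'wwar'.

('wwar',)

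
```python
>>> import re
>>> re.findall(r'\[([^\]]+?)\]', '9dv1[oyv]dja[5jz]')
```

['oyv', '5jz']

Walking the string: at [4:9] match '[oyv]', group 1 = 'oyv'; at [12:17] match '[5jz]', group 1 = '5jz'.
`findall` collects group 1 from each match (2 total).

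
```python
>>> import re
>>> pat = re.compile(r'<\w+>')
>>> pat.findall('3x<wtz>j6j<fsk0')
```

['<wtz>']

With no groups in the pattern, `findall` gives back each whole match — 1 here.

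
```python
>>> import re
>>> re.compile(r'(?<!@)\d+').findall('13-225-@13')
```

['13', '225', '3']

A negative assertion filters positions out without eating any characters.
Since nothing is captured, `findall` lists the 3 matched substrings directly.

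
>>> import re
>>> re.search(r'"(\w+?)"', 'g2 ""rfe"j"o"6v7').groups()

`search` walks the string left to right and returns the first match it finds.
The match spans [4:9] → '"rfe"'.
Captured: group 1 = 'rfe'.

('rfe',)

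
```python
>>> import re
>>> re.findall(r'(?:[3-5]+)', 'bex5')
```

['5']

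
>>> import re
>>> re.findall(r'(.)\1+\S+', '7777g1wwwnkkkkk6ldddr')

['7']

After group 1 captures some text, `\1` only succeeds where that same text appears again.
Because there's exactly one group, `findall` drops the full match and keeps group 1 from the one hit.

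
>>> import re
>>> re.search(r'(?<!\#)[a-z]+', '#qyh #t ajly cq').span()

`(?!…)`/`(?<!…)` only lets a position through if the neighbouring text does NOT match; no characters are consumed.
The match spans [2:4] → 'yh'.

(2, 4)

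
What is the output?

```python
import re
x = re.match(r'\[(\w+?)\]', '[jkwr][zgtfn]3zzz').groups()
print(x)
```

`match` is anchored at position 0; if the pattern doesn't fit there, it returns None.
The match spans [0:6] → '[jkwr]'.
Captured: group 1 = 'jkwr'.

('jkwr',)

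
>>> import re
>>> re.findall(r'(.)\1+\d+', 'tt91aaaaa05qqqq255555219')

['t', 'a', 'q']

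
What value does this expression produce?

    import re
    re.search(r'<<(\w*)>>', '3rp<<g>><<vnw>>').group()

'<<g>>'

`re.search` scans for the first position where the pattern succeeds.
The match spans [3:8] → '<<g>>'.
Captured: group 1 = 'g'.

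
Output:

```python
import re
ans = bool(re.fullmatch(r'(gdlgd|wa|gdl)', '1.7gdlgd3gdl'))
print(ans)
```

`re.fullmatch` is like wrapping the pattern in `^…$` (in single-line mode).
Here there's no way to consume every character, so the call returns None, and `bool(None)` is False.

False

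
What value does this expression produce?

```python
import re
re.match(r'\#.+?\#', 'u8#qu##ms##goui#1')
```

`re.match` won't scan ahead — the pattern has to work from the very first character.
Here the string doesn't start with a match, so the call returns None.

None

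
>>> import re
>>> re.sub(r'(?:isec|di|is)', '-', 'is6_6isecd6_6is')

'-6_6-d6_6-'

Alternation isn't longest-match — the leftmost alternative that fits at this position is chosen.
Each match is replaced by '-'.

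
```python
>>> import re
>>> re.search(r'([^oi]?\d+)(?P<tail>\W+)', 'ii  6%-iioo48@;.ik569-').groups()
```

The match spans [3:7] → ' 6%-'.
Captured: group 1 = ' 6', group 2 = '%-'.

(' 6', '%-')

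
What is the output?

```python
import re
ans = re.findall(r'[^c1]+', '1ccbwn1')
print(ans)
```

No capturing groups, so `findall` returns the 1 full match string.

['bwn']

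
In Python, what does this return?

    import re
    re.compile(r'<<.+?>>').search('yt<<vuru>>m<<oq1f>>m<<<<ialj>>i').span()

A `+?`/`*?`/`{m,n}?` starts at its minimum and grows only as far as needed for what follows to match.
The match spans [2:10] → '<<vuru>>'.

(2, 10)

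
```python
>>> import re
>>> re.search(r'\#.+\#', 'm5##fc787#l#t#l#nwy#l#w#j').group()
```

'##fc787#l#t#l#nwy#l#w#'

Unlike `match`, `search` isn't anchored — it looks for the pattern anywhere in the string.
The match spans [2:24] → '##fc787#l#t#l#nwy#l#w#'.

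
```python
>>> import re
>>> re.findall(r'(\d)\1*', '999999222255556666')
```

After group 1 captures some text, `\1` only succeeds where that same text appears again.
Walking the string: at [0:6] match '999999', group 1 = '9'; at [6:10] match '2222', group 1 = '2'; at [10:14] match '5555', group 1 = '5'; at [14:18] match '6666', group 1 = '6'.
`findall` collects group 1 from each match (4 total).

['9', '2', '5', '6']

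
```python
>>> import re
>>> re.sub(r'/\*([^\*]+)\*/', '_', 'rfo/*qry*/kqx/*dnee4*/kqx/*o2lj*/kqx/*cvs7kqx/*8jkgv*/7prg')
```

`sub` substitutes '_' at each match site.

'rfo_kqx_kqx_kqx/*cvs7kqx_7prg'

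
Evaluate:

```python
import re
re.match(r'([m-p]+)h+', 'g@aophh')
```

Pattern: one or more of a character in [m-p] (captured); then one or more of a literal 'h'.
`match` is anchored at position 0; if the pattern doesn't fit there, it returns None.
Here position 0 doesn't satisfy it, so the call returns None.

None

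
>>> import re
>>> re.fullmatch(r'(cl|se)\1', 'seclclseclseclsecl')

None

`\1` is not a pattern — it's the concrete string captured by group 1, re-applied verbatim.
`fullmatch` succeeds only if the pattern covers the string from start to end.
Here the pattern can't cover the whole string, so the call returns None.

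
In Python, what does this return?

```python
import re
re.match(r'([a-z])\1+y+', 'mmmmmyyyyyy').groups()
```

('m',)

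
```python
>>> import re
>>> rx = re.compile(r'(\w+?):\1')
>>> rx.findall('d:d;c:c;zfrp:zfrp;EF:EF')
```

`\1` is not a pattern — it's the concrete string captured by group 1, re-applied verbatim.
`findall` collects group 1 from each match (4 total).

['d', 'c', 'zfrp', 'EF']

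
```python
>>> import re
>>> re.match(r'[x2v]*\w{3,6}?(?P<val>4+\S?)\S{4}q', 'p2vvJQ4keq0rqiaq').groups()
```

('4k',)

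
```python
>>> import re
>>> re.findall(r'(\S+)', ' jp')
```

The pattern matches one or more of a non-whitespace character (captured).
Walking the string: at [1:3] match 'jp', group 1 = 'jp'.
With a single group, `findall` returns only what that group captured — 1 item.

['jp']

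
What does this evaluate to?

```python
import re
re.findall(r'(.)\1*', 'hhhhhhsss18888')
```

['h', 's', '1', '8']

A backreference is literal: `\1` must see the identical characters the first group matched.
Because there's exactly one group, `findall` drops the full match and keeps group 1 from each hit.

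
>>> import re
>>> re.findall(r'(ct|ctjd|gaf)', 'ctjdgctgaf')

The regex engine tests alternatives in the order written; an earlier branch that matches wins even if a later one would match more.
Because there's exactly one group, `findall` drops the full match and keeps group 1 from each hit.

['ct', 'ct', 'gaf']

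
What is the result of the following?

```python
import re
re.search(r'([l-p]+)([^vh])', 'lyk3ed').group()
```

Pattern: one or more of a character in [l-p] (captured); then any character except [vh] (captured).
Unlike `match`, `search` isn't anchored — it looks for the pattern anywhere in the string.
The match spans [0:2] → 'ly'.
Captured: group 1 = 'l', group 2 = 'y'.

'ly'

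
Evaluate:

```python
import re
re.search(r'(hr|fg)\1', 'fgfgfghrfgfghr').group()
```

`\1` is not a pattern — it's the concrete string captured by group 1, re-applied verbatim.
The match spans [0:4] → 'fgfg'.

'fgfg'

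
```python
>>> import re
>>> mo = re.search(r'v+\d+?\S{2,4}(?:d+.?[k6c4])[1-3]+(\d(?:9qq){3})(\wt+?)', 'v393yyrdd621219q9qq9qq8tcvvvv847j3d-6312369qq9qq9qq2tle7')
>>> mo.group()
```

'vvvv847j3d-6312369qq9qq9qq2t'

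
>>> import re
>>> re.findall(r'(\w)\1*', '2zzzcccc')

['2', 'z', 'c']

`\1` is not a pattern — it's the concrete string captured by group 1, re-applied verbatim.
Scanning left to right: at [0:1] match '2', group 1 = '2'; at [1:4] match 'zzz', group 1 = 'z'; at [4:8] match 'cccc', group 1 = 'c'.
Because there's exactly one group, `findall` drops the full match and keeps group 1 from each hit.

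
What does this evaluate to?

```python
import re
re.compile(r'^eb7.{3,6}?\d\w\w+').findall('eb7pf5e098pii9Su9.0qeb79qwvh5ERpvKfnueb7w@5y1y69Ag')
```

This matches anchored at the start of the string; then the literal 'eb7', then 3 to 6 of any character (lazy), then a digit; then a word character, then one or more of a word character.
With no groups in the pattern, `findall` gives back each whole match — 1 here.

['eb7pf5e098pii9Su9']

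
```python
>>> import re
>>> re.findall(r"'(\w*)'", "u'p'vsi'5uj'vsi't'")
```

['p', '5uj', 't']

Matches: at [1:4] match "'p'", group 1 = 'p'; at [7:12] match "'5uj'", group 1 = '5uj'; at [15:18] match "'t'", group 1 = 't'.
One capturing group, so `findall` returns just the captured substring from each match — 3 in all.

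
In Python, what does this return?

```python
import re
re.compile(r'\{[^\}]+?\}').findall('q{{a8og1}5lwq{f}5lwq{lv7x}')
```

['{{a8og1}', '{f}', '{lv7x}']

With no groups in the pattern, `findall` gives back each whole match — 3 here.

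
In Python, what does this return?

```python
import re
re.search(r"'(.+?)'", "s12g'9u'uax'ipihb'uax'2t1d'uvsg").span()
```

(4, 8)

With the lazy modifier that quantifier settles for the fewest repetitions that let the rest of the pattern succeed (the atoms after it are unaffected and can still be greedy).
The match spans [4:8] → "'9u'".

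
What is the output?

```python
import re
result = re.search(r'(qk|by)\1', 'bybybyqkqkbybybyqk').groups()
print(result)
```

('by',)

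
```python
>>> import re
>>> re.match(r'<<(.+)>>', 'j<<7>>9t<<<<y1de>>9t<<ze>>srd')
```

None

With `match`, the pattern is implicitly anchored at the beginning.
Here the pattern fails at index 0, so the call returns None.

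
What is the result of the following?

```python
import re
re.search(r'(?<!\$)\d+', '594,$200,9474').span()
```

(0, 3)

A negative assertion filters positions out without eating any characters.
`search` walks the string left to right and returns the first match it finds.
The match spans [0:3] → '594'.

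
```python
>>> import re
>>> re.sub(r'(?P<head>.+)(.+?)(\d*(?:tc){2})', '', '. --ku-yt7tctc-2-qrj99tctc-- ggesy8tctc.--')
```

This matches one or more of any character (captured as 'head'); then one or more of any character (lazy) (captured); then zero or more of a digit, then the literal 'tc' repeated 2 times (captured).
Matches: at [0:39] → '. --ku-yt7tctc-2-qrj99tctc-- ggesy8tctc'.
`sub` substitutes '' at each match site.

'.--'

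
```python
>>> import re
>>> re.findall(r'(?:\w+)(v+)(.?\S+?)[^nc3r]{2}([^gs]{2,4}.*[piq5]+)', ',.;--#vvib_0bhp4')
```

[('v', 'ib', 'bhp')]

This matches one or more of a word character (non-capturing group); then one or more of a literal 'v' (captured); then optionally any character, then one or more of a non-whitespace character (lazy) (captured); then exactly 2 of any character except [nc3r]; then 2 to 4 of any character except [gs], then zero or more of any character, then one or more of one of [piq5] (captured).
Walking the string: at [6:15] match 'vvib_0bhp', groups = ('v', 'ib', 'bhp').
Multiple groups make `findall` return tuples — one 3-tuple for the one match.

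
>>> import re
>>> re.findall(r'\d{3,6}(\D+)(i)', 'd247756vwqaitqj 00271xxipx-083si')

With 2 capturing groups, `findall` returns a 2-tuple per match.

[('vwqa', 'i'), ('xx', 'i'), ('s', 'i')]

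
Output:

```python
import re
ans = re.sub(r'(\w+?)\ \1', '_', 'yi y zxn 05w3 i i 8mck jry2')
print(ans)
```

yi y zxn 05w3 _ 8mck jry2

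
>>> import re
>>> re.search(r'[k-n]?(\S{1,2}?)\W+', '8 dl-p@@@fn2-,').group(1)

The match spans [0:2] → '8 '.
Captured: group 1 = '8'.

'8'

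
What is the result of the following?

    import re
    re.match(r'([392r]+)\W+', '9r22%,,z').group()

'9r22%,,'

This matches one or more of one of [392r] (captured); then one or more of a non-word character.
`re.match` only tries the pattern at the start of the string.
The match spans [0:7] → '9r22%,,'.
Captured: group 1 = '9r22'.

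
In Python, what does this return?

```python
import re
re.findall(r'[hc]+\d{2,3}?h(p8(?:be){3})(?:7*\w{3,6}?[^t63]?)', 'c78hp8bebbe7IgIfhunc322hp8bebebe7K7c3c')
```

Because there's exactly one group, `findall` drops the full match and keeps group 1 from the one hit.

['p8bebebe']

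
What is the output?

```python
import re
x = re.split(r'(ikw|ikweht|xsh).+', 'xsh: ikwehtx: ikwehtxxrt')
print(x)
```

Matches to split on: at [0:24] → 'xsh: ikwehtx: ikwehtxxrt'.
`re.split` interleaves the captured-group text with the surrounding fragments.

['', 'xsh', '']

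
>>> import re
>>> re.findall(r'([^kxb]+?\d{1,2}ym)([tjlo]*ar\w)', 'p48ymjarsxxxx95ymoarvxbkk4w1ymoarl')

[('p48ym', 'jars'), ('95ym', 'oarv'), ('4w1ym', 'oarl')]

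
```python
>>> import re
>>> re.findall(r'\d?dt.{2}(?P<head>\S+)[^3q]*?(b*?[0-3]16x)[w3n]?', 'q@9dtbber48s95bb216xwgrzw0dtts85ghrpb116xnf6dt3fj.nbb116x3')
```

[('er48s95bb216xwgrzw0dtts85ghrpb116xnf6dt3fj.nbb', '116x')]

Pattern: optionally a digit, then the literal 'dt', then exactly 2 of any character; then one or more of a non-whitespace character (captured as 'head'); then zero or more of any character except [3q] (lazy); then zero or more of the literal 'b' (lazy), then a character in [0-3], then the literal '16x' (captured); then optionally one of [w3n].
Walking the string: at [2:58] match '9dtbber48s95bb216xwgrzw0dtts85ghrpb116xnf6dt3fj.nbb116x3', groups = ('er48s95bb216xwgrzw0dtts85ghrpb116xnf6dt3fj.nbb', '116x').
`findall` packs the 2 group values into a tuple for every match.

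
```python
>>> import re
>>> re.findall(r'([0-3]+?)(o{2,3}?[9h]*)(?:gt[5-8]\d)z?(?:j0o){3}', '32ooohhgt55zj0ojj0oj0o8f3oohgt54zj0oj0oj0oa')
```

[('3', 'ooh')]

Pattern: one or more of a character in [0-3] (lazy) (captured); then 2 to 3 of a literal 'o' (lazy), then zero or more of one of [9h] (captured); then the literal 'gt', then a character in [5-8], then a digit (non-capturing group); then optionally a literal 'z', then the literal 'j0o' repeated 3 times.
Scanning left to right: at [24:42] match '3oohgt54zj0oj0oj0o', groups = ('3', 'ooh').
2 groups means the one result is a tuple of 2 captured strings — 1 here.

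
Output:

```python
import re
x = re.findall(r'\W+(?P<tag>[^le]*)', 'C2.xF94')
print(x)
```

['xF94']

The pattern matches one or more of a non-word character; then zero or more of any character except [le] (captured as 'tag').
Matches: at [2:7] match '.xF94', group 1 = 'xF94'.
One capturing group, so `findall` returns just the captured substring from the one match — 1 in all.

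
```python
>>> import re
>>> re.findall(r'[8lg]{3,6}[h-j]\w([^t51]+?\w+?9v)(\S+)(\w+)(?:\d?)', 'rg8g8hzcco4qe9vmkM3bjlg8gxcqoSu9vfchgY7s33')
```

[('cco4qe9v', 'mkM3bjlg8gxcqoSu9vfchgY7s3', '3')]

3 groups means the one result is a tuple of 3 captured strings — 1 here.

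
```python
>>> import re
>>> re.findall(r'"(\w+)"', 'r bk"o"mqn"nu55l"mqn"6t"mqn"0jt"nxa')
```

Scanning left to right: at [4:7] match '"o"', group 1 = 'o'; at [10:17] match '"nu55l"', group 1 = 'nu55l'; at [20:24] match '"6t"', group 1 = '6t'; at [27:32] match '"0jt"', group 1 = '0jt'.
With a single group, `findall` returns only what that group captured — 4 items.

['o', 'nu55l', '6t', '0jt']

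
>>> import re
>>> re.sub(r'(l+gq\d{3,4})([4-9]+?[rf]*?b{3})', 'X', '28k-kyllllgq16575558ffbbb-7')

The pattern matches one or more of the literal 'l', then the literal 'gq', then 3 to 4 of a digit (captured); then one or more of a character in [4-9] (lazy), then zero or more of one of [rf] (lazy), then exactly 3 of a literal 'b' (captured).
`sub` substitutes 'X' at each match site.

'28k-kyX-7'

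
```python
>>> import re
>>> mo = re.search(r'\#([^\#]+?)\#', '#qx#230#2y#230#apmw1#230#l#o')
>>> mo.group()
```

Unlike `match`, `search` isn't anchored — it looks for the pattern anywhere in the string.
The match spans [0:4] → '#qx#'.
Captured: group 1 = 'qx'.

'#qx#'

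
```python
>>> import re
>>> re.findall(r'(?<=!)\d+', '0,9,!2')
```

['2']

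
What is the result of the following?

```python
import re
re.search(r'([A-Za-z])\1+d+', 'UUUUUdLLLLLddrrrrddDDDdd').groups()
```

`\1` has to match the exact text group 1 already captured.
`search` walks the string left to right and returns the first match it finds.
The match spans [0:6] → 'UUUUUd'.
Captured: group 1 = 'U'.

('U',)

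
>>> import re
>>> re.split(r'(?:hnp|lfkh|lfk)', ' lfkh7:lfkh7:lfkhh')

`|` is ordered: at each position the engine commits to the first alternative that works.
`split` removes every match and returns the 4 fragments in between.

[' ', '7:', '7:', 'h']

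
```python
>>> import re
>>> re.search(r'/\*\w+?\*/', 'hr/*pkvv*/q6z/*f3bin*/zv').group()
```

'/*pkvv*/'

`re.search` scans for the first position where the pattern succeeds.
The match spans [2:10] → '/*pkvv*/'.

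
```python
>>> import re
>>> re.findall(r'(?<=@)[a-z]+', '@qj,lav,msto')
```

The `(?=…)`/`(?<=…)` assertion just peeks at neighbouring text; it doesn't advance the match position.
Walking the string: at [1:3] → 'qj'.
`findall` yields the raw match text (1 of them) because the pattern has no groups.

['qj']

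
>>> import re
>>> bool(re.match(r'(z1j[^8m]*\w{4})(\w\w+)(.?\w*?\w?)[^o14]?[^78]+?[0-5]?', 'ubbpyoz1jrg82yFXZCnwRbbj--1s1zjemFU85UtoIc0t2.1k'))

This matches the literal 'z1j', then zero or more of any character except [8m], then exactly 4 of a word character (captured); then a word character, then one or more of a word character (captured); then optionally any character, then zero or more of a word character (lazy), then optionally a word character (captured); then optionally any character except [o14], then one or more of any character except [78] (lazy), then optionally a character in [0-5].
With `match`, the pattern is implicitly anchored at the beginning.
Here the string doesn't start with a match, so the call returns None, and `bool(None)` is False.

False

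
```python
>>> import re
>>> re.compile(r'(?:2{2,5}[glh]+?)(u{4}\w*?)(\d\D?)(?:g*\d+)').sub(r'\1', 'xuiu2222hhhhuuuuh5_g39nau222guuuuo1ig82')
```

'xuiuuuuuhnauuuuuo'

This matches 2 to 5 of the literal '2', then one or more of one of [glh] (lazy) (non-capturing group); then exactly 4 of a literal 'u', then zero or more of a word character (lazy) (captured); then a digit, then optionally a non-digit (captured); then zero or more of a literal 'g', then one or more of a digit (non-capturing group).
The `?` after the quantifier makes it lazy — it takes as little as possible before letting the rest of the pattern try.
Matches: at [4:22] → '2222hhhhuuuuh5_g39'; at [25:39] → '222guuuuo1ig82'.
The replacement refers to a captured group, so each match is rewritten using its own captured text.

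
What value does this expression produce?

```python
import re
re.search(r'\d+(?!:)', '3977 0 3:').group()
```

'3977'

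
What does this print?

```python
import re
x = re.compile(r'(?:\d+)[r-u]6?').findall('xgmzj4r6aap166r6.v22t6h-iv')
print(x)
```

['4r6', '166r6', '22t6']

`findall` yields the raw match text (3 of them) because the pattern has no groups.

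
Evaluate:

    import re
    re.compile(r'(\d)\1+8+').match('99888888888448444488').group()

`re.match` only tries the pattern at the start of the string.
The match spans [0:11] → '99888888888'.

'99888888888'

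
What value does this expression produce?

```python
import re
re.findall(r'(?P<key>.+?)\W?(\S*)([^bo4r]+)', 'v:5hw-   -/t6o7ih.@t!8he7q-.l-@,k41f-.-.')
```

With the lazy modifier that quantifier settles for the fewest repetitions that let the rest of the pattern succeed (the atoms after it are unaffected and can still be greedy).
3 groups means each result is a tuple of 3 captured strings — 2 here.

[('v', '5hw-', '   -/t6'), ('o', '7ih.@t!8he7q-.l-@,k41f-.-', '.')]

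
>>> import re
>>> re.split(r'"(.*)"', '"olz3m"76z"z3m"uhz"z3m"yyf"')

Matches to split on: at [0:27] → '"olz3m"76z"z3m"uhz"z3m"yyf"'.
Because the pattern has a capturing group, `split` also inserts each captured text between the pieces.

['', 'olz3m"76z"z3m"uhz"z3m"yyf', '']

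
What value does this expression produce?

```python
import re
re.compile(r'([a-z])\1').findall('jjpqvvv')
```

['j', 'v']

A backreference is literal: `\1` must see the identical characters the first group matched.
Because there's exactly one group, `findall` drops the full match and keeps group 1 from each hit.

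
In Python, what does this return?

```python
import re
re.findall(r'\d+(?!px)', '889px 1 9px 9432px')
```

['88', '1', '943']

`(?!…)`/`(?<!…)` only lets a position through if the neighbouring text does NOT match; no characters are consumed.
Matches: at [0:2] → '88'; at [6:7] → '1'; at [12:15] → '943'.
Since nothing is captured, `findall` lists the 3 matched substrings directly.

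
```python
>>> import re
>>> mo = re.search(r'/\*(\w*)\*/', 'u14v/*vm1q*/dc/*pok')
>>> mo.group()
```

Unlike `match`, `search` isn't anchored — it looks for the pattern anywhere in the string.
The match spans [4:12] → '/*vm1q*/'.
Captured: group 1 = 'vm1q'.

'/*vm1q*/'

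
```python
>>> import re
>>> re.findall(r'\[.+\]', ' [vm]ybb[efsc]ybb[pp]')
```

`findall` yields the raw match text (1 of them) because the pattern has no groups.

['[vm]ybb[efsc]ybb[pp]']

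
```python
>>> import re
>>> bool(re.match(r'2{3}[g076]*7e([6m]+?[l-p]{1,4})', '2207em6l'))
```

False

Pattern: exactly 3 of a literal '2', then zero or more of one of [g076], then the literal '7e'; then one or more of one of [6m] (lazy), then 1 to 4 of a character in [l-p] (captured).
`re.match` won't scan ahead — the pattern has to work from the very first character.
Here position 0 doesn't satisfy it, so the call returns None, and `bool(None)` is False.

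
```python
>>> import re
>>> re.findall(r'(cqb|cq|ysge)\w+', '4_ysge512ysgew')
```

['ysge']

One capturing group, so `findall` returns just the captured substring from the one match — 1 in all.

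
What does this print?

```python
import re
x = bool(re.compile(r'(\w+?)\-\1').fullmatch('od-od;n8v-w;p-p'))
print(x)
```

The backreference `\1` re-matches whatever the first group consumed, character for character.
`re.fullmatch` requires the pattern to consume the entire string.
Here the pattern can't cover the whole string, so the call returns None, and `bool(None)` is False.

False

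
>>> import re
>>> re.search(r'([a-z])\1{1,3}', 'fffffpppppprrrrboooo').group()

`\1` is not a pattern — it's the concrete string captured by group 1, re-applied verbatim.
Unlike `match`, `search` isn't anchored — it looks for the pattern anywhere in the string.
The match spans [0:4] → 'ffff'.
Captured: group 1 = 'f'.

'ffff'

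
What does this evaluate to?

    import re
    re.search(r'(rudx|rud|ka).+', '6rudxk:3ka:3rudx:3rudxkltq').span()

`re.search` tries every starting position until one works.
The match spans [1:26] → 'rudxk:3ka:3rudx:3rudxkltq'.
Captured: group 1 = 'rudx'.

(1, 26)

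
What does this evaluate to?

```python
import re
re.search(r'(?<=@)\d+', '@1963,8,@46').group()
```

'1963'

Because the assertion is zero-width, the text it checks is not consumed and won't appear in the result.
`re.search` scans for the first position where the pattern succeeds.
The match spans [1:5] → '1963'.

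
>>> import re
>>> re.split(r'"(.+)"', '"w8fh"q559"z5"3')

With a capturing group present, the delimiter's captured portion is kept in the result list.

['', 'w8fh"q559"z5', '3']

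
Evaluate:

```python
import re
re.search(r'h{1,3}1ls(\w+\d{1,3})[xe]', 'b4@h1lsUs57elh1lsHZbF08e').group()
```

'h1lsUs57elh1lsHZbF08e'

The pattern matches 1 to 3 of a literal 'h', then the literal '1ls'; then one or more of a word character, then 1 to 3 of a digit (captured); then one of [xe].
`re.search` tries every starting position until one works.
The match spans [3:24] → 'h1lsUs57elh1lsHZbF08e'.
Captured: group 1 = 'Us57elh1lsHZbF08'.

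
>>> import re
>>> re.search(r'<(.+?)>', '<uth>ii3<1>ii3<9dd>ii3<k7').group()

`search` walks the string left to right and returns the first match it finds.
The match spans [0:5] → '<uth>'.
Captured: group 1 = 'uth'.

'<uth>'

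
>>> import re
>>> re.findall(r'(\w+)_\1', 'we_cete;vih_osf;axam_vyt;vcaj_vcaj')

['vcaj']

`\1` is not a pattern — it's the concrete string captured by group 1, re-applied verbatim.
With a single group, `findall` returns only what that group captured — 1 item.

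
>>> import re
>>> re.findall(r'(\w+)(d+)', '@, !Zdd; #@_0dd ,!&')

Pattern: one or more of a word character (captured); then one or more of a literal 'd' (captured).
Scanning left to right: at [4:7] match 'Zdd', groups = ('Zd', 'd'); at [11:15] match '_0dd', groups = ('_0d', 'd').
Multiple groups make `findall` return tuples — one 2-tuple for each match.

[('Zd', 'd'), ('_0d', 'd')]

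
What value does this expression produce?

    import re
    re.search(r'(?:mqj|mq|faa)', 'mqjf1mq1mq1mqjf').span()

(0, 3)

Alternation tries branches left to right and keeps the first one that lets the overall match succeed at that position.
The match spans [0:3] → 'mqj'.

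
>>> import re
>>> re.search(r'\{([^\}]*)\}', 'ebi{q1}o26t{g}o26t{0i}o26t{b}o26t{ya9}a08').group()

`re.search` tries every starting position until one works.
The match spans [3:7] → '{q1}'.
Captured: group 1 = 'q1'.

'{q1}'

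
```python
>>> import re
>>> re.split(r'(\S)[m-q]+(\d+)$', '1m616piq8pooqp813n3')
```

Pattern: a non-whitespace character (captured); then one or more of a character in [m-q]; then one or more of a digit (captured); then anchored at the end.
The group in the pattern means `split` returns the separators' captures alongside the pieces.

['1m616piq8pooqp81', '3', '3', '']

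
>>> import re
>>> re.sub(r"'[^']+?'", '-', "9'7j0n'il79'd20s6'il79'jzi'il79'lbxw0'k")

Matches: at [1:7] → "'7j0n'"; at [11:18] → "'d20s6'"; at [22:27] → "'jzi'"; at [31:38] → "'lbxw0'".
Each match is replaced by '-'.

'9-il79-il79-il79-k'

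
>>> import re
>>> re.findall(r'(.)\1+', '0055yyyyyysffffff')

['0', '5', 'y', 'f']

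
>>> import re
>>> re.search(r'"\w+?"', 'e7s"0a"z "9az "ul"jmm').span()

(3, 7)

Unlike `match`, `search` isn't anchored — it looks for the pattern anywhere in the string.
The match spans [3:7] → '"0a"'.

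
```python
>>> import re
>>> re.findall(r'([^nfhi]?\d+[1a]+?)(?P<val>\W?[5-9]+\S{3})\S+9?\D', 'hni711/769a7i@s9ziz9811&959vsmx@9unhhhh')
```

The pattern matches optionally any character except [nfhi], then one or more of a digit, then one or more of one of [1a] (lazy) (captured); then optionally a non-word character, then one or more of a character in [5-9], then exactly 3 of a non-whitespace character (captured as 'val'); then one or more of a non-whitespace character; then optionally the literal '9', then a non-digit.
Scanning left to right: at [3:39] match '711/769a7i@s9ziz9811&959vsmx@9unhhhh', groups = ('711', '/769a7i').
`findall` packs the 2 group values into a tuple for every match.

[('711', '/769a7i')]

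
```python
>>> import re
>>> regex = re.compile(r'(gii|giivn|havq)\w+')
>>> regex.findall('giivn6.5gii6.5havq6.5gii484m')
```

`|` is ordered: at each position the engine commits to the first alternative that works.
With a single group, `findall` returns only what that group captured — 4 items.

['gii', 'gii', 'havq', 'gii']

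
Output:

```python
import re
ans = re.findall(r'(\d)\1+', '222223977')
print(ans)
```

['2', '7']

`\1` has to match the exact text group 1 already captured.
`findall` collects group 1 from each match (2 total).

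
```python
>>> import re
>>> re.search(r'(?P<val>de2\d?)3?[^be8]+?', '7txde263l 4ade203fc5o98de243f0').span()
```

(3, 9)

The `?` after the quantifier makes it lazy — it takes as little as possible before letting the rest of the pattern try.
The match spans [3:9] → 'de263l'.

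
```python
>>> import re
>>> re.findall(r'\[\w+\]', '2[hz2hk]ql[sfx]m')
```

Scanning left to right: at [1:8] → '[hz2hk]'; at [10:15] → '[sfx]'.
No capturing groups, so `findall` returns the 2 full match strings.

['[hz2hk]', '[sfx]']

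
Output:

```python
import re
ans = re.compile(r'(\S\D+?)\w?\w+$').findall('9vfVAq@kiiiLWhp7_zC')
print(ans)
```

This matches a non-whitespace character, then one or more of a non-digit (lazy) (captured); then optionally a word character, then one or more of a word character; then anchored at the end.
A non-greedy quantifier consumes as few characters as it can — just enough that the remainder of the pattern still matches from where it stops; whatever follows it matches normally.
Walking the string: at [0:19] match '9vfVAq@kiiiLWhp7_zC', group 1 = '9vfVAq@'.
One capturing group, so `findall` returns just the captured substring from the one match — 1 in all.

['9vfVAq@']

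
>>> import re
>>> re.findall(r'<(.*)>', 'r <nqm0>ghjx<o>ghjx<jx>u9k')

['nqm0>ghjx<o>ghjx<jx']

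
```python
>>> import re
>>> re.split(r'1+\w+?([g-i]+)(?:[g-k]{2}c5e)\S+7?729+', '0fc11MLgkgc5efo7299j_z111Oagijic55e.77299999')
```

['0fc', 'g', '']

This matches one or more of a literal '1', then one or more of a word character (lazy); then one or more of a character in [g-i] (captured); then exactly 2 of a character in [g-k], then the literal 'c5e' (non-capturing group); then one or more of a non-whitespace character; then optionally the literal '7', then the literal '72', then one or more of the literal '9'.
Matches to split on: at [3:44] → '11MLgkgc5efo7299j_z111Oagijic55e.77299999'.
The group in the pattern means `split` returns the separators' captures alongside the pieces.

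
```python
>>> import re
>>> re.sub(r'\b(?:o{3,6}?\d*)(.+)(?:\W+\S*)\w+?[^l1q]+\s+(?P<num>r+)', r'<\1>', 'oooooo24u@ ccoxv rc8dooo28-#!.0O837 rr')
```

'<ooo24u@ ccoxv rc8dooo28-#!>'

Pattern: a word boundary (`\b`, zero-width); then 3 to 6 of the literal 'o' (lazy), then zero or more of a digit (non-capturing group); then one or more of any character (captured); then one or more of a non-word character, then zero or more of a non-whitespace character (non-capturing group); then one or more of a word character (lazy), then one or more of any character except [l1q], then one or more of whitespace; then one or more of a literal 'r' (captured as 'num').
A non-greedy quantifier consumes as few characters as it can — just enough that the remainder of the pattern still matches from where it stops; whatever follows it matches normally.
Matches: at [0:38] → 'oooooo24u@ ccoxv rc8dooo28-#!.0O837 rr'.
Each match is replaced using the text its own group 1 captured.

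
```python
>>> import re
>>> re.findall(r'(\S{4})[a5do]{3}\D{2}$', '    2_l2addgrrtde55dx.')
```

This matches exactly 4 of a non-whitespace character (captured); then exactly 3 of one of [a5do], then exactly 2 of a non-digit; then anchored at the end.
Walking the string: at [13:22] match 'rtde55dx.', group 1 = 'rtde'.
With a single group, `findall` returns only what that group captured — 1 item.

['rtde']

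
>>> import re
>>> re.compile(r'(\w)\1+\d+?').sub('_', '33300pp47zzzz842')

'_0_7_42'

`\1` is not a pattern — it's the concrete string captured by group 1, re-applied verbatim.
Matches: at [0:4] → '3330'; at [5:8] → 'pp4'; at [9:14] → 'zzzz8'.
Each match is replaced by '_'.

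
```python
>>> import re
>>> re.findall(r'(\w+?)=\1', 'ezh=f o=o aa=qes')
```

`\1` is not a pattern — it's the concrete string captured by group 1, re-applied verbatim.
Because there's exactly one group, `findall` drops the full match and keeps group 1 from the one hit.

['o']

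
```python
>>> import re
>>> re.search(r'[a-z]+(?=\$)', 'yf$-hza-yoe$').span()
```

The lookaround is zero-width — it requires the adjacent text to match without consuming it, so the asserted text isn't part of the match.
Unlike `match`, `search` isn't anchored — it looks for the pattern anywhere in the string.
The match spans [0:2] → 'yf'.

(0, 2)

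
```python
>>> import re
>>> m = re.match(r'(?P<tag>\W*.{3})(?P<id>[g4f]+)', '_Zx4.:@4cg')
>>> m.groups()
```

The match spans [0:4] → '_Zx4'.
Captured: group 1 = '_Zx', group 2 = '4'.

('_Zx', '4')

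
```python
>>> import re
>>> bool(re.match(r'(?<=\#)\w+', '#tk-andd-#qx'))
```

False

Lookahead/lookbehind check context without consuming it, so the matched span excludes the asserted characters.
`re.match` won't scan ahead — the pattern has to work from the very first character.
Here the pattern fails at index 0, so the call returns None, and `bool(None)` is False.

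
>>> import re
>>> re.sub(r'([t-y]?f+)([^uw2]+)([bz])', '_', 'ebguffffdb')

Every occurrence is swapped for '_'.

'ebg_'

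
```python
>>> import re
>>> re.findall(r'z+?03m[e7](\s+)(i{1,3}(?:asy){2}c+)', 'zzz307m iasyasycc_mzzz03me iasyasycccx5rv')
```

[(' ', 'iasyasyccc')]

This matches one or more of a literal 'z' (lazy), then the literal '03m', then one of [e7]; then one or more of whitespace (captured); then 1 to 3 of a literal 'i', then the literal 'asy' repeated 2 times, then one or more of a literal 'c' (captured).
Scanning left to right: at [19:37] match 'zzz03me iasyasyccc', groups = (' ', 'iasyasyccc').
`findall` packs the 2 group values into a tuple for every match.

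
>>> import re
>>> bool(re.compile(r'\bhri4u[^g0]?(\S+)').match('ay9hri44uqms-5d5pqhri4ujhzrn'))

False

`re.match` won't scan ahead — the pattern has to work from the very first character.
Here the string doesn't start with a match, so the call returns None, and `bool(None)` is False.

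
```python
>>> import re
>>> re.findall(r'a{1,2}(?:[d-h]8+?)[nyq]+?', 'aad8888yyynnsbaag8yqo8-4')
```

['aad8888y', 'aag8y']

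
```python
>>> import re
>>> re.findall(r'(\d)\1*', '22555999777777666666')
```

['2', '5', '9', '7', '6']

The backreference `\1` re-matches whatever the first group consumed, character for character.
Walking the string: at [0:2] match '22', group 1 = '2'; at [2:5] match '555', group 1 = '5'; at [5:8] match '999', group 1 = '9'; at [8:14] match '777777', group 1 = '7'; at [14:20] match '666666', group 1 = '6'.
Because there's exactly one group, `findall` drops the full match and keeps group 1 from each hit.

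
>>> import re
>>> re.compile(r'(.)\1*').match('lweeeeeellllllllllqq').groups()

The match spans [0:1] → 'l'.
Captured: group 1 = 'l'.

('l',)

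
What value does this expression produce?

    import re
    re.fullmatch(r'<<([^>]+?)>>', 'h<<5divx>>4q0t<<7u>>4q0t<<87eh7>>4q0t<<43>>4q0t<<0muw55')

None

`re.fullmatch` is like wrapping the pattern in `^…$` (in single-line mode).
Here the string isn't matched end-to-end, so the call returns None.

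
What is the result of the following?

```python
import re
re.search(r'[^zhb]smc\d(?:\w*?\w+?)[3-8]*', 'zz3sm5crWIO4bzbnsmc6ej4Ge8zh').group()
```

'nsmc6e'

Because the quantifier is non-greedy, it stops expanding at the earliest point where the rest of the pattern can succeed.
The match spans [15:21] → 'nsmc6e'.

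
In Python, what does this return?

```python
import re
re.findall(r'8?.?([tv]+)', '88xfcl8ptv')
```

With a single group, `findall` returns only what that group captured — 1 item.

['tv']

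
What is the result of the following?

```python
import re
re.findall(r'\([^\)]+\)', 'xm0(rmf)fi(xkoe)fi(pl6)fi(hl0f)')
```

['(rmf)', '(xkoe)', '(pl6)', '(hl0f)']

No capturing groups, so `findall` returns the 4 full match strings.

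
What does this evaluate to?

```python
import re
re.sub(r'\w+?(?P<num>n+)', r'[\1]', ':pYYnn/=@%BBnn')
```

':[nn]/=@%[nn]'

The pattern matches one or more of a word character (lazy); then one or more of a literal 'n' (captured as 'num').
The `?` after the quantifier makes it lazy — it takes as little as possible before letting the rest of the pattern try.
Matches: at [1:6] → 'pYYnn'; at [10:14] → 'BBnn'.
The replacement refers to a captured group, so each match is rewritten using its own captured text.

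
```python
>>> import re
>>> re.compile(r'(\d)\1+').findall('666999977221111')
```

['6', '9', '7', '2', '1']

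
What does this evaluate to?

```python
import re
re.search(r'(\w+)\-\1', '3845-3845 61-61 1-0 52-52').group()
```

'3845-3845'

The backreference `\1` re-matches whatever the first group consumed, character for character.
The match spans [0:9] → '3845-3845'.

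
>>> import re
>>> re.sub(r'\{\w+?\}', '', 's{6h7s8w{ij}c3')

Every occurrence is swapped for ''.

's{6h7s8wc3'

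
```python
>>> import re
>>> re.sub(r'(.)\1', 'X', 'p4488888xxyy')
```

`\1` has to match the exact text group 1 already captured.
Every occurrence is swapped for 'X'.

'pXXX8XX'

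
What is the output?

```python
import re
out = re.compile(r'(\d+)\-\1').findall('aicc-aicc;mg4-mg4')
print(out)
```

[]

`findall` collects group 1 from each match (0 total).
Nothing in the string satisfies the pattern, so the list is empty.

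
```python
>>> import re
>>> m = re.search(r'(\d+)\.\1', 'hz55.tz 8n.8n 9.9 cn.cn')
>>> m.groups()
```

('9',)

The match spans [14:17] → '9.9'.
Captured: group 1 = '9'.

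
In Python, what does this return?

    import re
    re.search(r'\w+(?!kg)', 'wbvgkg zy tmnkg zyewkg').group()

'wbvgkg'

`(?!…)`/`(?<!…)` only lets a position through if the neighbouring text does NOT match; no characters are consumed.
The match spans [0:6] → 'wbvgkg'.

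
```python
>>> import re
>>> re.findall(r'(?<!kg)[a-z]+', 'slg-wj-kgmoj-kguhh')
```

['slg', 'wj', 'kgmoj', 'kguhh']

A negative assertion filters positions out without eating any characters.
Scanning left to right: at [0:3] → 'slg'; at [4:6] → 'wj'; at [7:12] → 'kgmoj'; at [13:18] → 'kguhh'.
No capturing groups, so `findall` returns the 4 full match strings.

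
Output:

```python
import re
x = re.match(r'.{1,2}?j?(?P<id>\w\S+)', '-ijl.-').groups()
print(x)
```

('ijl.-',)

The match spans [0:6] → '-ijl.-'.
Captured: group 1 = 'ijl.-'.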